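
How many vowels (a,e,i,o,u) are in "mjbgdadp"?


Input: mjbgdadp
Checking each character:
  'm' at position 0: consonant
  'j' at position 1: consonant
  'b' at position 2: consonant
  'g' at position 3: consonant
  'd' at position 4: consonant
  'a' at position 5: vowel (running total: 1)
  'd' at position 6: consonant
  'p' at position 7: consonant
Total vowels: 1

1


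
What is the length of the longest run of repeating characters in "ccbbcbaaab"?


Input: "ccbbcbaaab"
Scanning for longest run:
  Position 1 ('c'): continues run of 'c', length=2
  Position 2 ('b'): new char, reset run to 1
  Position 3 ('b'): continues run of 'b', length=2
  Position 4 ('c'): new char, reset run to 1
  Position 5 ('b'): new char, reset run to 1
  Position 6 ('a'): new char, reset run to 1
  Position 7 ('a'): continues run of 'a', length=2
  Position 8 ('a'): continues run of 'a', length=3
  Position 9 ('b'): new char, reset run to 1
Longest run: 'a' with length 3

3


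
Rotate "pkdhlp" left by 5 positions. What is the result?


Input: "pkdhlp", rotate left by 5
First 5 characters: "pkdhl"
Remaining characters: "p"
Concatenate remaining + first: "p" + "pkdhl" = "ppkdhl"

ppkdhl


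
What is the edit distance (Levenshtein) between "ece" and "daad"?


Computing edit distance: "ece" -> "daad"
DP table:
           d    a    a    d
      0    1    2    3    4
  e   1    1    2    3    4
  c   2    2    2    3    4
  e   3    3    3    3    4
Edit distance = dp[3][4] = 4

4


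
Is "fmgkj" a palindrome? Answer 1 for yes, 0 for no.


Input: fmgkj
Reversed: jkgmf
  Compare pos 0 ('f') with pos 4 ('j'): MISMATCH
  Compare pos 1 ('m') with pos 3 ('k'): MISMATCH
Result: not a palindrome

0


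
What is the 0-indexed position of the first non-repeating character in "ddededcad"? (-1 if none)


Input: ddededcad
Character frequencies:
  'a': 1
  'c': 1
  'd': 5
  'e': 2
Scanning left to right for freq == 1:
  Position 0 ('d'): freq=5, skip
  Position 1 ('d'): freq=5, skip
  Position 2 ('e'): freq=2, skip
  Position 3 ('d'): freq=5, skip
  Position 4 ('e'): freq=2, skip
  Position 5 ('d'): freq=5, skip
  Position 6 ('c'): unique! => answer = 6

6


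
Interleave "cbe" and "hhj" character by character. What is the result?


Interleaving "cbe" and "hhj":
  Position 0: 'c' from first, 'h' from second => "ch"
  Position 1: 'b' from first, 'h' from second => "bh"
  Position 2: 'e' from first, 'j' from second => "ej"
Result: chbhej

chbhej


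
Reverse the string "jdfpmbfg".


Input: jdfpmbfg
Reading characters right to left:
  Position 7: 'g'
  Position 6: 'f'
  Position 5: 'b'
  Position 4: 'm'
  Position 3: 'p'
  Position 2: 'f'
  Position 1: 'd'
  Position 0: 'j'
Reversed: gfbmpfdj

gfbmpfdj


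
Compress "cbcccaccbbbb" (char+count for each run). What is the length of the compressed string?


Input: cbcccaccbbbb
Runs:
  'c' x 1 => "c1"
  'b' x 1 => "b1"
  'c' x 3 => "c3"
  'a' x 1 => "a1"
  'c' x 2 => "c2"
  'b' x 4 => "b4"
Compressed: "c1b1c3a1c2b4"
Compressed length: 12

12


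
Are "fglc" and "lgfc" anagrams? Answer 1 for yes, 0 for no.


Strings: "fglc", "lgfc"
Sorted first:  cfgl
Sorted second: cfgl
Sorted forms match => anagrams

1


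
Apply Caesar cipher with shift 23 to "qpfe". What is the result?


Caesar cipher: shift "qpfe" by 23
  'q' (pos 16) + 23 = pos 13 = 'n'
  'p' (pos 15) + 23 = pos 12 = 'm'
  'f' (pos 5) + 23 = pos 2 = 'c'
  'e' (pos 4) + 23 = pos 1 = 'b'
Result: nmcb

nmcb


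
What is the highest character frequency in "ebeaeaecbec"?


Input: ebeaeaecbec
Character counts:
  'a': 2
  'b': 2
  'c': 2
  'e': 5
Maximum frequency: 5

5


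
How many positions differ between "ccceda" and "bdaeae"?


Comparing "ccceda" and "bdaeae" position by position:
  Position 0: 'c' vs 'b' => DIFFER
  Position 1: 'c' vs 'd' => DIFFER
  Position 2: 'c' vs 'a' => DIFFER
  Position 3: 'e' vs 'e' => same
  Position 4: 'd' vs 'a' => DIFFER
  Position 5: 'a' vs 'e' => DIFFER
Positions that differ: 5

5


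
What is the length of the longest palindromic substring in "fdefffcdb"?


Input: "fdefffcdb"
Checking substrings for palindromes:
  [3:6] "fff" (len 3) => palindrome
  [3:5] "ff" (len 2) => palindrome
  [4:6] "ff" (len 2) => palindrome
Longest palindromic substring: "fff" with length 3

3


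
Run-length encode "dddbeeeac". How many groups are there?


Input: dddbeeeac
Scanning for consecutive runs:
  Group 1: 'd' x 3 (positions 0-2)
  Group 2: 'b' x 1 (positions 3-3)
  Group 3: 'e' x 3 (positions 4-6)
  Group 4: 'a' x 1 (positions 7-7)
  Group 5: 'c' x 1 (positions 8-8)
Total groups: 5

5


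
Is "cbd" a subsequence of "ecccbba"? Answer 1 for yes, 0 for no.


Check if "cbd" is a subsequence of "ecccbba"
Greedy scan:
  Position 0 ('e'): no match needed
  Position 1 ('c'): matches sub[0] = 'c'
  Position 2 ('c'): no match needed
  Position 3 ('c'): no match needed
  Position 4 ('b'): matches sub[1] = 'b'
  Position 5 ('b'): no match needed
  Position 6 ('a'): no match needed
Only matched 2/3 characters => not a subsequence

0


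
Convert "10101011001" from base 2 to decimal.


Input: "10101011001" in base 2
Positional expansion:
  Digit '1' (value 1) x 2^10 = 1024
  Digit '0' (value 0) x 2^9 = 0
  Digit '1' (value 1) x 2^8 = 256
  Digit '0' (value 0) x 2^7 = 0
  Digit '1' (value 1) x 2^6 = 64
  Digit '0' (value 0) x 2^5 = 0
  Digit '1' (value 1) x 2^4 = 16
  Digit '1' (value 1) x 2^3 = 8
  Digit '0' (value 0) x 2^2 = 0
  Digit '0' (value 0) x 2^1 = 0
  Digit '1' (value 1) x 2^0 = 1
Sum = 1369

1369


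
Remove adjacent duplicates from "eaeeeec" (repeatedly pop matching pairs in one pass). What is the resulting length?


Input: eaeeeec
Stack-based adjacent duplicate removal:
  Read 'e': push. Stack: e
  Read 'a': push. Stack: ea
  Read 'e': push. Stack: eae
  Read 'e': matches stack top 'e' => pop. Stack: ea
  Read 'e': push. Stack: eae
  Read 'e': matches stack top 'e' => pop. Stack: ea
  Read 'c': push. Stack: eac
Final stack: "eac" (length 3)

3


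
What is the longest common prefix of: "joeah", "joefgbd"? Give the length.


Words: joeah, joefgbd
  Position 0: all 'j' => match
  Position 1: all 'o' => match
  Position 2: all 'e' => match
  Position 3: ('a', 'f') => mismatch, stop
LCP = "joe" (length 3)

3


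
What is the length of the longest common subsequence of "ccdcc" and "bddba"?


LCS of "ccdcc" and "bddba"
DP table:
           b    d    d    b    a
      0    0    0    0    0    0
  c   0    0    0    0    0    0
  c   0    0    0    0    0    0
  d   0    0    1    1    1    1
  c   0    0    1    1    1    1
  c   0    0    1    1    1    1
LCS length = dp[5][5] = 1

1


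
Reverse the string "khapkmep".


Input: khapkmep
Reading characters right to left:
  Position 7: 'p'
  Position 6: 'e'
  Position 5: 'm'
  Position 4: 'k'
  Position 3: 'p'
  Position 2: 'a'
  Position 1: 'h'
  Position 0: 'k'
Reversed: pemkpahk

pemkpahk


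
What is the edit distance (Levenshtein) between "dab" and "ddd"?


Computing edit distance: "dab" -> "ddd"
DP table:
           d    d    d
      0    1    2    3
  d   1    0    1    2
  a   2    1    1    2
  b   3    2    2    2
Edit distance = dp[3][3] = 2

2


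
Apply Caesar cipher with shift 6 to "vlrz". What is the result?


Caesar cipher: shift "vlrz" by 6
  'v' (pos 21) + 6 = pos 1 = 'b'
  'l' (pos 11) + 6 = pos 17 = 'r'
  'r' (pos 17) + 6 = pos 23 = 'x'
  'z' (pos 25) + 6 = pos 5 = 'f'
Result: brxf

brxf


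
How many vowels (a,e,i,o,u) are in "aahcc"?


Input: aahcc
Checking each character:
  'a' at position 0: vowel (running total: 1)
  'a' at position 1: vowel (running total: 2)
  'h' at position 2: consonant
  'c' at position 3: consonant
  'c' at position 4: consonant
Total vowels: 2

2


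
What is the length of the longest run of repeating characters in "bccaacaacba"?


Input: "bccaacaacba"
Scanning for longest run:
  Position 1 ('c'): new char, reset run to 1
  Position 2 ('c'): continues run of 'c', length=2
  Position 3 ('a'): new char, reset run to 1
  Position 4 ('a'): continues run of 'a', length=2
  Position 5 ('c'): new char, reset run to 1
  Position 6 ('a'): new char, reset run to 1
  Position 7 ('a'): continues run of 'a', length=2
  Position 8 ('c'): new char, reset run to 1
  Position 9 ('b'): new char, reset run to 1
  Position 10 ('a'): new char, reset run to 1
Longest run: 'c' with length 2

2


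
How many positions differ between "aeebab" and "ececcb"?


Comparing "aeebab" and "ececcb" position by position:
  Position 0: 'a' vs 'e' => DIFFER
  Position 1: 'e' vs 'c' => DIFFER
  Position 2: 'e' vs 'e' => same
  Position 3: 'b' vs 'c' => DIFFER
  Position 4: 'a' vs 'c' => DIFFER
  Position 5: 'b' vs 'b' => same
Positions that differ: 4

4


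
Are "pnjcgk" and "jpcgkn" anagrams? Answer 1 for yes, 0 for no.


Strings: "pnjcgk", "jpcgkn"
Sorted first:  cgjknp
Sorted second: cgjknp
Sorted forms match => anagrams

1


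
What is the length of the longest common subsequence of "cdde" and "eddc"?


LCS of "cdde" and "eddc"
DP table:
           e    d    d    c
      0    0    0    0    0
  c   0    0    0    0    1
  d   0    0    1    1    1
  d   0    0    1    2    2
  e   0    1    1    2    2
LCS length = dp[4][4] = 2

2


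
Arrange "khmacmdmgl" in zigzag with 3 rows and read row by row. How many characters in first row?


Zigzag "khmacmdmgl" into 3 rows:
Placing characters:
  'k' => row 0
  'h' => row 1
  'm' => row 2
  'a' => row 1
  'c' => row 0
  'm' => row 1
  'd' => row 2
  'm' => row 1
  'g' => row 0
  'l' => row 1
Rows:
  Row 0: "kcg"
  Row 1: "hamml"
  Row 2: "md"
First row length: 3

3


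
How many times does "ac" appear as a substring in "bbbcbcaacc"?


Searching for "ac" in "bbbcbcaacc"
Scanning each position:
  Position 0: "bb" => no
  Position 1: "bb" => no
  Position 2: "bc" => no
  Position 3: "cb" => no
  Position 4: "bc" => no
  Position 5: "ca" => no
  Position 6: "aa" => no
  Position 7: "ac" => MATCH
  Position 8: "cc" => no
Total occurrences: 1

1


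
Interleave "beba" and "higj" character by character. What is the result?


Interleaving "beba" and "higj":
  Position 0: 'b' from first, 'h' from second => "bh"
  Position 1: 'e' from first, 'i' from second => "ei"
  Position 2: 'b' from first, 'g' from second => "bg"
  Position 3: 'a' from first, 'j' from second => "aj"
Result: bheibgaj

bheibgaj


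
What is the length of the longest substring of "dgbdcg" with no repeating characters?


Input: "dgbdcg"
Sliding window (track last position of each char):
  Position 0 ('d'): window [0,0] length 1 -- new best
  Position 1 ('g'): window [0,1] length 2 -- new best
  Position 2 ('b'): window [0,2] length 3 -- new best
  Position 3 ('d'): repeat (last at 0), move window start to 1
  Position 3 ('d'): window [1,3] length 3
  Position 4 ('c'): window [1,4] length 4 -- new best
  Position 5 ('g'): repeat (last at 1), move window start to 2
  Position 5 ('g'): window [2,5] length 4
Longest substring with no repeats: "gbdc" with length 4

4


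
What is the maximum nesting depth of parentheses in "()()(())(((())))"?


Input: "()()(())(((())))"
Tracking depth:
  Position 0 '(': depth becomes 1
  Position 1 ')': depth becomes 0
  Position 2 '(': depth becomes 1
  Position 3 ')': depth becomes 0
  Position 4 '(': depth becomes 1
  Position 5 '(': depth becomes 2
  Position 6 ')': depth becomes 1
  Position 7 ')': depth becomes 0
  Position 8 '(': depth becomes 1
  Position 9 '(': depth becomes 2
  Position 10 '(': depth becomes 3
  Position 11 '(': depth becomes 4
  Position 12 ')': depth becomes 3
  Position 13 ')': depth becomes 2
  Position 14 ')': depth becomes 1
  Position 15 ')': depth becomes 0
Maximum depth reached: 4

4


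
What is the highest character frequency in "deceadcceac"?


Input: deceadcceac
Character counts:
  'a': 2
  'c': 4
  'd': 2
  'e': 3
Maximum frequency: 4

4


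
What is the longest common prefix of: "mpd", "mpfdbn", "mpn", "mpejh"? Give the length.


Words: mpd, mpfdbn, mpn, mpejh
  Position 0: all 'm' => match
  Position 1: all 'p' => match
  Position 2: ('d', 'f', 'n', 'e') => mismatch, stop
LCP = "mp" (length 2)

2


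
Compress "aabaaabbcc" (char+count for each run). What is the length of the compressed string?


Input: aabaaabbcc
Runs:
  'a' x 2 => "a2"
  'b' x 1 => "b1"
  'a' x 3 => "a3"
  'b' x 2 => "b2"
  'c' x 2 => "c2"
Compressed: "a2b1a3b2c2"
Compressed length: 10

10


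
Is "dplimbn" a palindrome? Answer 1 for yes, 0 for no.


Input: dplimbn
Reversed: nbmilpd
  Compare pos 0 ('d') with pos 6 ('n'): MISMATCH
  Compare pos 1 ('p') with pos 5 ('b'): MISMATCH
  Compare pos 2 ('l') with pos 4 ('m'): MISMATCH
Result: not a palindrome

0


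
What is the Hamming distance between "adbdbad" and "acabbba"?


Comparing "adbdbad" and "acabbba" position by position:
  Position 0: 'a' vs 'a' => same
  Position 1: 'd' vs 'c' => differ
  Position 2: 'b' vs 'a' => differ
  Position 3: 'd' vs 'b' => differ
  Position 4: 'b' vs 'b' => same
  Position 5: 'a' vs 'b' => differ
  Position 6: 'd' vs 'a' => differ
Total differences (Hamming distance): 5

5


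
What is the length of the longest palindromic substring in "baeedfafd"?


Input: "baeedfafd"
Checking substrings for palindromes:
  [4:9] "dfafd" (len 5) => palindrome
  [5:8] "faf" (len 3) => palindrome
  [2:4] "ee" (len 2) => palindrome
Longest palindromic substring: "dfafd" with length 5

5


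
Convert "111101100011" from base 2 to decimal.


Input: "111101100011" in base 2
Positional expansion:
  Digit '1' (value 1) x 2^11 = 2048
  Digit '1' (value 1) x 2^10 = 1024
  Digit '1' (value 1) x 2^9 = 512
  Digit '1' (value 1) x 2^8 = 256
  Digit '0' (value 0) x 2^7 = 0
  Digit '1' (value 1) x 2^6 = 64
  Digit '1' (value 1) x 2^5 = 32
  Digit '0' (value 0) x 2^4 = 0
  Digit '0' (value 0) x 2^3 = 0
  Digit '0' (value 0) x 2^2 = 0
  Digit '1' (value 1) x 2^1 = 2
  Digit '1' (value 1) x 2^0 = 1
Sum = 3939

3939


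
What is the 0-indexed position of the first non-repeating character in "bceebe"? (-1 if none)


Input: bceebe
Character frequencies:
  'b': 2
  'c': 1
  'e': 3
Scanning left to right for freq == 1:
  Position 0 ('b'): freq=2, skip
  Position 1 ('c'): unique! => answer = 1

1


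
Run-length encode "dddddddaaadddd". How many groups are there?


Input: dddddddaaadddd
Scanning for consecutive runs:
  Group 1: 'd' x 7 (positions 0-6)
  Group 2: 'a' x 3 (positions 7-9)
  Group 3: 'd' x 4 (positions 10-13)
Total groups: 3

3


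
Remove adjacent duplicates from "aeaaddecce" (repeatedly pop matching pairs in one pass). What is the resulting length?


Input: aeaaddecce
Stack-based adjacent duplicate removal:
  Read 'a': push. Stack: a
  Read 'e': push. Stack: ae
  Read 'a': push. Stack: aea
  Read 'a': matches stack top 'a' => pop. Stack: ae
  Read 'd': push. Stack: aed
  Read 'd': matches stack top 'd' => pop. Stack: ae
  Read 'e': matches stack top 'e' => pop. Stack: a
  Read 'c': push. Stack: ac
  Read 'c': matches stack top 'c' => pop. Stack: a
  Read 'e': push. Stack: ae
Final stack: "ae" (length 2)

2


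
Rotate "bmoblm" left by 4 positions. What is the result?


Input: "bmoblm", rotate left by 4
First 4 characters: "bmob"
Remaining characters: "lm"
Concatenate remaining + first: "lm" + "bmob" = "lmbmob"

lmbmob


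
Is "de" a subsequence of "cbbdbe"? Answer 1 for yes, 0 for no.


Check if "de" is a subsequence of "cbbdbe"
Greedy scan:
  Position 0 ('c'): no match needed
  Position 1 ('b'): no match needed
  Position 2 ('b'): no match needed
  Position 3 ('d'): matches sub[0] = 'd'
  Position 4 ('b'): no match needed
  Position 5 ('e'): matches sub[1] = 'e'
All 2 characters matched => is a subsequence

1


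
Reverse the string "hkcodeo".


Input: hkcodeo
Reading characters right to left:
  Position 6: 'o'
  Position 5: 'e'
  Position 4: 'd'
  Position 3: 'o'
  Position 2: 'c'
  Position 1: 'k'
  Position 0: 'h'
Reversed: oedockh

oedockh


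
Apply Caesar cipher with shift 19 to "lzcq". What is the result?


Caesar cipher: shift "lzcq" by 19
  'l' (pos 11) + 19 = pos 4 = 'e'
  'z' (pos 25) + 19 = pos 18 = 's'
  'c' (pos 2) + 19 = pos 21 = 'v'
  'q' (pos 16) + 19 = pos 9 = 'j'
Result: esvj

esvj


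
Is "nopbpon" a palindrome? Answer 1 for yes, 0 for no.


Input: nopbpon
Reversed: nopbpon
  Compare pos 0 ('n') with pos 6 ('n'): match
  Compare pos 1 ('o') with pos 5 ('o'): match
  Compare pos 2 ('p') with pos 4 ('p'): match
Result: palindrome

1


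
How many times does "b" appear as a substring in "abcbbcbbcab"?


Searching for "b" in "abcbbcbbcab"
Scanning each position:
  Position 0: "a" => no
  Position 1: "b" => MATCH
  Position 2: "c" => no
  Position 3: "b" => MATCH
  Position 4: "b" => MATCH
  Position 5: "c" => no
  Position 6: "b" => MATCH
  Position 7: "b" => MATCH
  Position 8: "c" => no
  Position 9: "a" => no
  Position 10: "b" => MATCH
Total occurrences: 6

6


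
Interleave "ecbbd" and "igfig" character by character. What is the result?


Interleaving "ecbbd" and "igfig":
  Position 0: 'e' from first, 'i' from second => "ei"
  Position 1: 'c' from first, 'g' from second => "cg"
  Position 2: 'b' from first, 'f' from second => "bf"
  Position 3: 'b' from first, 'i' from second => "bi"
  Position 4: 'd' from first, 'g' from second => "dg"
Result: eicgbfbidg

eicgbfbidg


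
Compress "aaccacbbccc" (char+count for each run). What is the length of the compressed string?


Input: aaccacbbccc
Runs:
  'a' x 2 => "a2"
  'c' x 2 => "c2"
  'a' x 1 => "a1"
  'c' x 1 => "c1"
  'b' x 2 => "b2"
  'c' x 3 => "c3"
Compressed: "a2c2a1c1b2c3"
Compressed length: 12

12


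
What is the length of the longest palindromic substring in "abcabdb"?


Input: "abcabdb"
Checking substrings for palindromes:
  [4:7] "bdb" (len 3) => palindrome
Longest palindromic substring: "bdb" with length 3

3


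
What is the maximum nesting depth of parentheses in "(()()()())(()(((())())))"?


Input: "(()()()())(()(((())())))"
Tracking depth:
  Position 0 '(': depth becomes 1
  Position 1 '(': depth becomes 2
  Position 2 ')': depth becomes 1
  Position 3 '(': depth becomes 2
  Position 4 ')': depth becomes 1
  Position 5 '(': depth becomes 2
  Position 6 ')': depth becomes 1
  Position 7 '(': depth becomes 2
  Position 8 ')': depth becomes 1
  Position 9 ')': depth becomes 0
  Position 10 '(': depth becomes 1
  Position 11 '(': depth becomes 2
  Position 12 ')': depth becomes 1
  Position 13 '(': depth becomes 2
  Position 14 '(': depth becomes 3
  Position 15 '(': depth becomes 4
  Position 16 '(': depth becomes 5
  Position 17 ')': depth becomes 4
  Position 18 ')': depth becomes 3
  Position 19 '(': depth becomes 4
  Position 20 ')': depth becomes 3
  Position 21 ')': depth becomes 2
  Position 22 ')': depth becomes 1
  Position 23 ')': depth becomes 0
Maximum depth reached: 5

5


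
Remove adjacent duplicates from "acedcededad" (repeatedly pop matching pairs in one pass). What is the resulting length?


Input: acedcededad
Stack-based adjacent duplicate removal:
  Read 'a': push. Stack: a
  Read 'c': push. Stack: ac
  Read 'e': push. Stack: ace
  Read 'd': push. Stack: aced
  Read 'c': push. Stack: acedc
  Read 'e': push. Stack: acedce
  Read 'd': push. Stack: acedced
  Read 'e': push. Stack: acedcede
  Read 'd': push. Stack: acedceded
  Read 'a': push. Stack: acedcededa
  Read 'd': push. Stack: acedcededad
Final stack: "acedcededad" (length 11)

11


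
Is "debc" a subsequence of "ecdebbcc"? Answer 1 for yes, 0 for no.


Check if "debc" is a subsequence of "ecdebbcc"
Greedy scan:
  Position 0 ('e'): no match needed
  Position 1 ('c'): no match needed
  Position 2 ('d'): matches sub[0] = 'd'
  Position 3 ('e'): matches sub[1] = 'e'
  Position 4 ('b'): matches sub[2] = 'b'
  Position 5 ('b'): no match needed
  Position 6 ('c'): matches sub[3] = 'c'
  Position 7 ('c'): no match needed
All 4 characters matched => is a subsequence

1


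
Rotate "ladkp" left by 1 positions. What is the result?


Input: "ladkp", rotate left by 1
First 1 characters: "l"
Remaining characters: "adkp"
Concatenate remaining + first: "adkp" + "l" = "adkpl"

adkpl


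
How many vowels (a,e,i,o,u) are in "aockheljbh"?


Input: aockheljbh
Checking each character:
  'a' at position 0: vowel (running total: 1)
  'o' at position 1: vowel (running total: 2)
  'c' at position 2: consonant
  'k' at position 3: consonant
  'h' at position 4: consonant
  'e' at position 5: vowel (running total: 3)
  'l' at position 6: consonant
  'j' at position 7: consonant
  'b' at position 8: consonant
  'h' at position 9: consonant
Total vowels: 3

3


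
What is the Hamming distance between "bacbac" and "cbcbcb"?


Comparing "bacbac" and "cbcbcb" position by position:
  Position 0: 'b' vs 'c' => differ
  Position 1: 'a' vs 'b' => differ
  Position 2: 'c' vs 'c' => same
  Position 3: 'b' vs 'b' => same
  Position 4: 'a' vs 'c' => differ
  Position 5: 'c' vs 'b' => differ
Total differences (Hamming distance): 4

4


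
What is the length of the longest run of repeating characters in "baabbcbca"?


Input: "baabbcbca"
Scanning for longest run:
  Position 1 ('a'): new char, reset run to 1
  Position 2 ('a'): continues run of 'a', length=2
  Position 3 ('b'): new char, reset run to 1
  Position 4 ('b'): continues run of 'b', length=2
  Position 5 ('c'): new char, reset run to 1
  Position 6 ('b'): new char, reset run to 1
  Position 7 ('c'): new char, reset run to 1
  Position 8 ('a'): new char, reset run to 1
Longest run: 'a' with length 2

2


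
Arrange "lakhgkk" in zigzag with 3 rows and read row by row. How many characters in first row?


Zigzag "lakhgkk" into 3 rows:
Placing characters:
  'l' => row 0
  'a' => row 1
  'k' => row 2
  'h' => row 1
  'g' => row 0
  'k' => row 1
  'k' => row 2
Rows:
  Row 0: "lg"
  Row 1: "ahk"
  Row 2: "kk"
First row length: 2

2


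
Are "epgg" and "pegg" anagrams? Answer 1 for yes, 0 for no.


Strings: "epgg", "pegg"
Sorted first:  eggp
Sorted second: eggp
Sorted forms match => anagrams

1


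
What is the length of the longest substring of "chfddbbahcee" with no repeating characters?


Input: "chfddbbahcee"
Sliding window (track last position of each char):
  Position 0 ('c'): window [0,0] length 1 -- new best
  Position 1 ('h'): window [0,1] length 2 -- new best
  Position 2 ('f'): window [0,2] length 3 -- new best
  Position 3 ('d'): window [0,3] length 4 -- new best
  Position 4 ('d'): repeat (last at 3), move window start to 4
  Position 4 ('d'): window [4,4] length 1
  Position 5 ('b'): window [4,5] length 2
  Position 6 ('b'): repeat (last at 5), move window start to 6
  Position 6 ('b'): window [6,6] length 1
  Position 7 ('a'): window [6,7] length 2
  Position 8 ('h'): window [6,8] length 3
  Position 9 ('c'): window [6,9] length 4
  Position 10 ('e'): window [6,10] length 5 -- new best
  Position 11 ('e'): repeat (last at 10), move window start to 11
  Position 11 ('e'): window [11,11] length 1
Longest substring with no repeats: "bahce" with length 5

5


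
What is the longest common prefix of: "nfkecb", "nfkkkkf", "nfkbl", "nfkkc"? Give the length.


Words: nfkecb, nfkkkkf, nfkbl, nfkkc
  Position 0: all 'n' => match
  Position 1: all 'f' => match
  Position 2: all 'k' => match
  Position 3: ('e', 'k', 'b', 'k') => mismatch, stop
LCP = "nfk" (length 3)

3


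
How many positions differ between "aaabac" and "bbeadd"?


Comparing "aaabac" and "bbeadd" position by position:
  Position 0: 'a' vs 'b' => DIFFER
  Position 1: 'a' vs 'b' => DIFFER
  Position 2: 'a' vs 'e' => DIFFER
  Position 3: 'b' vs 'a' => DIFFER
  Position 4: 'a' vs 'd' => DIFFER
  Position 5: 'c' vs 'd' => DIFFER
Positions that differ: 6

6


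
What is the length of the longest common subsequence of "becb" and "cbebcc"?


LCS of "becb" and "cbebcc"
DP table:
           c    b    e    b    c    c
      0    0    0    0    0    0    0
  b   0    0    1    1    1    1    1
  e   0    0    1    2    2    2    2
  c   0    1    1    2    2    3    3
  b   0    1    2    2    3    3    3
LCS length = dp[4][6] = 3

3


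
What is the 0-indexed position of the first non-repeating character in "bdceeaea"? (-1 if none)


Input: bdceeaea
Character frequencies:
  'a': 2
  'b': 1
  'c': 1
  'd': 1
  'e': 3
Scanning left to right for freq == 1:
  Position 0 ('b'): unique! => answer = 0

0


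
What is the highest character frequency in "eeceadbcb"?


Input: eeceadbcb
Character counts:
  'a': 1
  'b': 2
  'c': 2
  'd': 1
  'e': 3
Maximum frequency: 3

3


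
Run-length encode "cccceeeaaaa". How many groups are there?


Input: cccceeeaaaa
Scanning for consecutive runs:
  Group 1: 'c' x 4 (positions 0-3)
  Group 2: 'e' x 3 (positions 4-6)
  Group 3: 'a' x 4 (positions 7-10)
Total groups: 3

3


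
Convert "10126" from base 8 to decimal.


Input: "10126" in base 8
Positional expansion:
  Digit '1' (value 1) x 8^4 = 4096
  Digit '0' (value 0) x 8^3 = 0
  Digit '1' (value 1) x 8^2 = 64
  Digit '2' (value 2) x 8^1 = 16
  Digit '6' (value 6) x 8^0 = 6
Sum = 4182

4182


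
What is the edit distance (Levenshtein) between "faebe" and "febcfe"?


Computing edit distance: "faebe" -> "febcfe"
DP table:
           f    e    b    c    f    e
      0    1    2    3    4    5    6
  f   1    0    1    2    3    4    5
  a   2    1    1    2    3    4    5
  e   3    2    1    2    3    4    4
  b   4    3    2    1    2    3    4
  e   5    4    3    2    2    3    3
Edit distance = dp[5][6] = 3

3


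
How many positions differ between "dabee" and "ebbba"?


Comparing "dabee" and "ebbba" position by position:
  Position 0: 'd' vs 'e' => DIFFER
  Position 1: 'a' vs 'b' => DIFFER
  Position 2: 'b' vs 'b' => same
  Position 3: 'e' vs 'b' => DIFFER
  Position 4: 'e' vs 'a' => DIFFER
Positions that differ: 4

4


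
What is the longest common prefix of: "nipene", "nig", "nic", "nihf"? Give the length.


Words: nipene, nig, nic, nihf
  Position 0: all 'n' => match
  Position 1: all 'i' => match
  Position 2: ('p', 'g', 'c', 'h') => mismatch, stop
LCP = "ni" (length 2)

2


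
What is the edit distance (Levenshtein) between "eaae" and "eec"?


Computing edit distance: "eaae" -> "eec"
DP table:
           e    e    c
      0    1    2    3
  e   1    0    1    2
  a   2    1    1    2
  a   3    2    2    2
  e   4    3    2    3
Edit distance = dp[4][3] = 3

3


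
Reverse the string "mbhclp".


Input: mbhclp
Reading characters right to left:
  Position 5: 'p'
  Position 4: 'l'
  Position 3: 'c'
  Position 2: 'h'
  Position 1: 'b'
  Position 0: 'm'
Reversed: plchbm

plchbm


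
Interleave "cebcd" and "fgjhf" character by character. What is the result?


Interleaving "cebcd" and "fgjhf":
  Position 0: 'c' from first, 'f' from second => "cf"
  Position 1: 'e' from first, 'g' from second => "eg"
  Position 2: 'b' from first, 'j' from second => "bj"
  Position 3: 'c' from first, 'h' from second => "ch"
  Position 4: 'd' from first, 'f' from second => "df"
Result: cfegbjchdf

cfegbjchdf


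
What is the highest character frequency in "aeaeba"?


Input: aeaeba
Character counts:
  'a': 3
  'b': 1
  'e': 2
Maximum frequency: 3

3


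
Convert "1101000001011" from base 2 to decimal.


Input: "1101000001011" in base 2
Positional expansion:
  Digit '1' (value 1) x 2^12 = 4096
  Digit '1' (value 1) x 2^11 = 2048
  Digit '0' (value 0) x 2^10 = 0
  Digit '1' (value 1) x 2^9 = 512
  Digit '0' (value 0) x 2^8 = 0
  Digit '0' (value 0) x 2^7 = 0
  Digit '0' (value 0) x 2^6 = 0
  Digit '0' (value 0) x 2^5 = 0
  Digit '0' (value 0) x 2^4 = 0
  Digit '1' (value 1) x 2^3 = 8
  Digit '0' (value 0) x 2^2 = 0
  Digit '1' (value 1) x 2^1 = 2
  Digit '1' (value 1) x 2^0 = 1
Sum = 6667

6667


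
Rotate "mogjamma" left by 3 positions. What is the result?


Input: "mogjamma", rotate left by 3
First 3 characters: "mog"
Remaining characters: "jamma"
Concatenate remaining + first: "jamma" + "mog" = "jammamog"

jammamog


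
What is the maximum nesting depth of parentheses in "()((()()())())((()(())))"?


Input: "()((()()())())((()(())))"
Tracking depth:
  Position 0 '(': depth becomes 1
  Position 1 ')': depth becomes 0
  Position 2 '(': depth becomes 1
  Position 3 '(': depth becomes 2
  Position 4 '(': depth becomes 3
  Position 5 ')': depth becomes 2
  Position 6 '(': depth becomes 3
  Position 7 ')': depth becomes 2
  Position 8 '(': depth becomes 3
  Position 9 ')': depth becomes 2
  Position 10 ')': depth becomes 1
  Position 11 '(': depth becomes 2
  Position 12 ')': depth becomes 1
  Position 13 ')': depth becomes 0
  Position 14 '(': depth becomes 1
  Position 15 '(': depth becomes 2
  Position 16 '(': depth becomes 3
  Position 17 ')': depth becomes 2
  Position 18 '(': depth becomes 3
  Position 19 '(': depth becomes 4
  Position 20 ')': depth becomes 3
  Position 21 ')': depth becomes 2
  Position 22 ')': depth becomes 1
  Position 23 ')': depth becomes 0
Maximum depth reached: 4

4


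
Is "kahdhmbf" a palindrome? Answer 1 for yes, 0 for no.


Input: kahdhmbf
Reversed: fbmhdhak
  Compare pos 0 ('k') with pos 7 ('f'): MISMATCH
  Compare pos 1 ('a') with pos 6 ('b'): MISMATCH
  Compare pos 2 ('h') with pos 5 ('m'): MISMATCH
  Compare pos 3 ('d') with pos 4 ('h'): MISMATCH
Result: not a palindrome

0


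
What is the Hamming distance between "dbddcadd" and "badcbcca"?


Comparing "dbddcadd" and "badcbcca" position by position:
  Position 0: 'd' vs 'b' => differ
  Position 1: 'b' vs 'a' => differ
  Position 2: 'd' vs 'd' => same
  Position 3: 'd' vs 'c' => differ
  Position 4: 'c' vs 'b' => differ
  Position 5: 'a' vs 'c' => differ
  Position 6: 'd' vs 'c' => differ
  Position 7: 'd' vs 'a' => differ
Total differences (Hamming distance): 7

7


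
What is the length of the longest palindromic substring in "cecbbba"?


Input: "cecbbba"
Checking substrings for palindromes:
  [0:3] "cec" (len 3) => palindrome
  [3:6] "bbb" (len 3) => palindrome
  [3:5] "bb" (len 2) => palindrome
  [4:6] "bb" (len 2) => palindrome
Longest palindromic substring: "cec" with length 3

3


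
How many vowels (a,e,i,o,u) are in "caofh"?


Input: caofh
Checking each character:
  'c' at position 0: consonant
  'a' at position 1: vowel (running total: 1)
  'o' at position 2: vowel (running total: 2)
  'f' at position 3: consonant
  'h' at position 4: consonant
Total vowels: 2

2


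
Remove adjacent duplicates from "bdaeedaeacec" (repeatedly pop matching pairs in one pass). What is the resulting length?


Input: bdaeedaeacec
Stack-based adjacent duplicate removal:
  Read 'b': push. Stack: b
  Read 'd': push. Stack: bd
  Read 'a': push. Stack: bda
  Read 'e': push. Stack: bdae
  Read 'e': matches stack top 'e' => pop. Stack: bda
  Read 'd': push. Stack: bdad
  Read 'a': push. Stack: bdada
  Read 'e': push. Stack: bdadae
  Read 'a': push. Stack: bdadaea
  Read 'c': push. Stack: bdadaeac
  Read 'e': push. Stack: bdadaeace
  Read 'c': push. Stack: bdadaeacec
Final stack: "bdadaeacec" (length 10)

10


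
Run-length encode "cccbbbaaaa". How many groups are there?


Input: cccbbbaaaa
Scanning for consecutive runs:
  Group 1: 'c' x 3 (positions 0-2)
  Group 2: 'b' x 3 (positions 3-5)
  Group 3: 'a' x 4 (positions 6-9)
Total groups: 3

3


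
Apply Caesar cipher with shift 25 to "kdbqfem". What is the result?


Caesar cipher: shift "kdbqfem" by 25
  'k' (pos 10) + 25 = pos 9 = 'j'
  'd' (pos 3) + 25 = pos 2 = 'c'
  'b' (pos 1) + 25 = pos 0 = 'a'
  'q' (pos 16) + 25 = pos 15 = 'p'
  'f' (pos 5) + 25 = pos 4 = 'e'
  'e' (pos 4) + 25 = pos 3 = 'd'
  'm' (pos 12) + 25 = pos 11 = 'l'
Result: jcapedl

jcapedl


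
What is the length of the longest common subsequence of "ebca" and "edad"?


LCS of "ebca" and "edad"
DP table:
           e    d    a    d
      0    0    0    0    0
  e   0    1    1    1    1
  b   0    1    1    1    1
  c   0    1    1    1    1
  a   0    1    1    2    2
LCS length = dp[4][4] = 2

2


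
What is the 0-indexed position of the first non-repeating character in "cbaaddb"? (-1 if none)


Input: cbaaddb
Character frequencies:
  'a': 2
  'b': 2
  'c': 1
  'd': 2
Scanning left to right for freq == 1:
  Position 0 ('c'): unique! => answer = 0

0


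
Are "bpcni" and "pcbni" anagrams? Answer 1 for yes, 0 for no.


Strings: "bpcni", "pcbni"
Sorted first:  bcinp
Sorted second: bcinp
Sorted forms match => anagrams

1


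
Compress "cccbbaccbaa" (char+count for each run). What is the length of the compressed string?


Input: cccbbaccbaa
Runs:
  'c' x 3 => "c3"
  'b' x 2 => "b2"
  'a' x 1 => "a1"
  'c' x 2 => "c2"
  'b' x 1 => "b1"
  'a' x 2 => "a2"
Compressed: "c3b2a1c2b1a2"
Compressed length: 12

12


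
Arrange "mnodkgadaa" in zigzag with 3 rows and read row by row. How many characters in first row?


Zigzag "mnodkgadaa" into 3 rows:
Placing characters:
  'm' => row 0
  'n' => row 1
  'o' => row 2
  'd' => row 1
  'k' => row 0
  'g' => row 1
  'a' => row 2
  'd' => row 1
  'a' => row 0
  'a' => row 1
Rows:
  Row 0: "mka"
  Row 1: "ndgda"
  Row 2: "oa"
First row length: 3

3


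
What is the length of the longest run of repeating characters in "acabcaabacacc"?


Input: "acabcaabacacc"
Scanning for longest run:
  Position 1 ('c'): new char, reset run to 1
  Position 2 ('a'): new char, reset run to 1
  Position 3 ('b'): new char, reset run to 1
  Position 4 ('c'): new char, reset run to 1
  Position 5 ('a'): new char, reset run to 1
  Position 6 ('a'): continues run of 'a', length=2
  Position 7 ('b'): new char, reset run to 1
  Position 8 ('a'): new char, reset run to 1
  Position 9 ('c'): new char, reset run to 1
  Position 10 ('a'): new char, reset run to 1
  Position 11 ('c'): new char, reset run to 1
  Position 12 ('c'): continues run of 'c', length=2
Longest run: 'a' with length 2

2


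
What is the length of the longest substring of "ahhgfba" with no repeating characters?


Input: "ahhgfba"
Sliding window (track last position of each char):
  Position 0 ('a'): window [0,0] length 1 -- new best
  Position 1 ('h'): window [0,1] length 2 -- new best
  Position 2 ('h'): repeat (last at 1), move window start to 2
  Position 2 ('h'): window [2,2] length 1
  Position 3 ('g'): window [2,3] length 2
  Position 4 ('f'): window [2,4] length 3 -- new best
  Position 5 ('b'): window [2,5] length 4 -- new best
  Position 6 ('a'): window [2,6] length 5 -- new best
Longest substring with no repeats: "hgfba" with length 5

5


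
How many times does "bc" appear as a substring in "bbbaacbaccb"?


Searching for "bc" in "bbbaacbaccb"
Scanning each position:
  Position 0: "bb" => no
  Position 1: "bb" => no
  Position 2: "ba" => no
  Position 3: "aa" => no
  Position 4: "ac" => no
  Position 5: "cb" => no
  Position 6: "ba" => no
  Position 7: "ac" => no
  Position 8: "cc" => no
  Position 9: "cb" => no
Total occurrences: 0

0


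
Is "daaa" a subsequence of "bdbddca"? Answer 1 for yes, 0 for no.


Check if "daaa" is a subsequence of "bdbddca"
Greedy scan:
  Position 0 ('b'): no match needed
  Position 1 ('d'): matches sub[0] = 'd'
  Position 2 ('b'): no match needed
  Position 3 ('d'): no match needed
  Position 4 ('d'): no match needed
  Position 5 ('c'): no match needed
  Position 6 ('a'): matches sub[1] = 'a'
Only matched 2/4 characters => not a subsequence

0


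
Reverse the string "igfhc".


Input: igfhc
Reading characters right to left:
  Position 4: 'c'
  Position 3: 'h'
  Position 2: 'f'
  Position 1: 'g'
  Position 0: 'i'
Reversed: chfgi

chfgi


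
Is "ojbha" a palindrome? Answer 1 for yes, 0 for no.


Input: ojbha
Reversed: ahbjo
  Compare pos 0 ('o') with pos 4 ('a'): MISMATCH
  Compare pos 1 ('j') with pos 3 ('h'): MISMATCH
Result: not a palindrome

0


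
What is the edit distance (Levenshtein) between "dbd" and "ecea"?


Computing edit distance: "dbd" -> "ecea"
DP table:
           e    c    e    a
      0    1    2    3    4
  d   1    1    2    3    4
  b   2    2    2    3    4
  d   3    3    3    3    4
Edit distance = dp[3][4] = 4

4


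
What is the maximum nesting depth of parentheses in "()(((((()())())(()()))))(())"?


Input: "()(((((()())())(()()))))(())"
Tracking depth:
  Position 0 '(': depth becomes 1
  Position 1 ')': depth becomes 0
  Position 2 '(': depth becomes 1
  Position 3 '(': depth becomes 2
  Position 4 '(': depth becomes 3
  Position 5 '(': depth becomes 4
  Position 6 '(': depth becomes 5
  Position 7 '(': depth becomes 6
  Position 8 ')': depth becomes 5
  Position 9 '(': depth becomes 6
  Position 10 ')': depth becomes 5
  Position 11 ')': depth becomes 4
  Position 12 '(': depth becomes 5
  Position 13 ')': depth becomes 4
  Position 14 ')': depth becomes 3
  Position 15 '(': depth becomes 4
  Position 16 '(': depth becomes 5
  Position 17 ')': depth becomes 4
  Position 18 '(': depth becomes 5
  Position 19 ')': depth becomes 4
  Position 20 ')': depth becomes 3
  Position 21 ')': depth becomes 2
  Position 22 ')': depth becomes 1
  Position 23 ')': depth becomes 0
  Position 24 '(': depth becomes 1
  Position 25 '(': depth becomes 2
  Position 26 ')': depth becomes 1
  Position 27 ')': depth becomes 0
Maximum depth reached: 6

6


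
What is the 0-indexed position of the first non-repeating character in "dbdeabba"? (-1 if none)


Input: dbdeabba
Character frequencies:
  'a': 2
  'b': 3
  'd': 2
  'e': 1
Scanning left to right for freq == 1:
  Position 0 ('d'): freq=2, skip
  Position 1 ('b'): freq=3, skip
  Position 2 ('d'): freq=2, skip
  Position 3 ('e'): unique! => answer = 3

3


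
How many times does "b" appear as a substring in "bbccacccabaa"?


Searching for "b" in "bbccacccabaa"
Scanning each position:
  Position 0: "b" => MATCH
  Position 1: "b" => MATCH
  Position 2: "c" => no
  Position 3: "c" => no
  Position 4: "a" => no
  Position 5: "c" => no
  Position 6: "c" => no
  Position 7: "c" => no
  Position 8: "a" => no
  Position 9: "b" => MATCH
  Position 10: "a" => no
  Position 11: "a" => no
Total occurrences: 3

3


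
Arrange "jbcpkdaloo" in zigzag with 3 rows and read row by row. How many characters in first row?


Zigzag "jbcpkdaloo" into 3 rows:
Placing characters:
  'j' => row 0
  'b' => row 1
  'c' => row 2
  'p' => row 1
  'k' => row 0
  'd' => row 1
  'a' => row 2
  'l' => row 1
  'o' => row 0
  'o' => row 1
Rows:
  Row 0: "jko"
  Row 1: "bpdlo"
  Row 2: "ca"
First row length: 3

3


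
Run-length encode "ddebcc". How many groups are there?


Input: ddebcc
Scanning for consecutive runs:
  Group 1: 'd' x 2 (positions 0-1)
  Group 2: 'e' x 1 (positions 2-2)
  Group 3: 'b' x 1 (positions 3-3)
  Group 4: 'c' x 2 (positions 4-5)
Total groups: 4

4


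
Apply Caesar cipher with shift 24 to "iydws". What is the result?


Caesar cipher: shift "iydws" by 24
  'i' (pos 8) + 24 = pos 6 = 'g'
  'y' (pos 24) + 24 = pos 22 = 'w'
  'd' (pos 3) + 24 = pos 1 = 'b'
  'w' (pos 22) + 24 = pos 20 = 'u'
  's' (pos 18) + 24 = pos 16 = 'q'
Result: gwbuq

gwbuq


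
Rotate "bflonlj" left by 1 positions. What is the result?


Input: "bflonlj", rotate left by 1
First 1 characters: "b"
Remaining characters: "flonlj"
Concatenate remaining + first: "flonlj" + "b" = "flonljb"

flonljb


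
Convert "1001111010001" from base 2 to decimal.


Input: "1001111010001" in base 2
Positional expansion:
  Digit '1' (value 1) x 2^12 = 4096
  Digit '0' (value 0) x 2^11 = 0
  Digit '0' (value 0) x 2^10 = 0
  Digit '1' (value 1) x 2^9 = 512
  Digit '1' (value 1) x 2^8 = 256
  Digit '1' (value 1) x 2^7 = 128
  Digit '1' (value 1) x 2^6 = 64
  Digit '0' (value 0) x 2^5 = 0
  Digit '1' (value 1) x 2^4 = 16
  Digit '0' (value 0) x 2^3 = 0
  Digit '0' (value 0) x 2^2 = 0
  Digit '0' (value 0) x 2^1 = 0
  Digit '1' (value 1) x 2^0 = 1
Sum = 5073

5073


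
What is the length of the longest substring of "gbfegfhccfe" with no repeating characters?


Input: "gbfegfhccfe"
Sliding window (track last position of each char):
  Position 0 ('g'): window [0,0] length 1 -- new best
  Position 1 ('b'): window [0,1] length 2 -- new best
  Position 2 ('f'): window [0,2] length 3 -- new best
  Position 3 ('e'): window [0,3] length 4 -- new best
  Position 4 ('g'): repeat (last at 0), move window start to 1
  Position 4 ('g'): window [1,4] length 4
  Position 5 ('f'): repeat (last at 2), move window start to 3
  Position 5 ('f'): window [3,5] length 3
  Position 6 ('h'): window [3,6] length 4
  Position 7 ('c'): window [3,7] length 5 -- new best
  Position 8 ('c'): repeat (last at 7), move window start to 8
  Position 8 ('c'): window [8,8] length 1
  Position 9 ('f'): window [8,9] length 2
  Position 10 ('e'): window [8,10] length 3
Longest substring with no repeats: "egfhc" with length 5

5
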